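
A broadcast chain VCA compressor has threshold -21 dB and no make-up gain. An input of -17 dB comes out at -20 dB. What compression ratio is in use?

4:1

Input overshoot = -17 − (-21) = 4 dB; output overshoot = -20 − (-21) = 1 dB.
Ratio = 4 / 1 = 4.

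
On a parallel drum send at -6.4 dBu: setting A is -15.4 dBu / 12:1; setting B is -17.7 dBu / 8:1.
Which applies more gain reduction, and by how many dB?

A: 9 dB over, compressed to 0.75 dB over, so 8.25 dB of GR.
B: 11.3 dB over, compressed to 1.4125 dB over, so 9.8875 dB of GR.
B applies 1.6375 dB more gain reduction.

B, by 1.6375 dB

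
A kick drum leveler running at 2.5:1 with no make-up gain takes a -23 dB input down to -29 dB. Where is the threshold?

Let T be the threshold. Output overshoot = (input overshoot)/R, so -29 − T = (-23 − T)/2.5.
2.5·(-29 − T) = -23 − T → 1.5·T = -72.5 − (-23) = -49.5.
T = -49.5/1.5 = -33 dB.

-33 dB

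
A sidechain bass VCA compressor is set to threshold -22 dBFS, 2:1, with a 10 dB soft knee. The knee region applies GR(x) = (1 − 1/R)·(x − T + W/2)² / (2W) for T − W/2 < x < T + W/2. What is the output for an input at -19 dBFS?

x − T + W/2 = -19 − (-22) + 5 = 8.
GR = (1 − 1/2) × 8² / 20 = 0.5 × 64 / 20 = 1.6 dB.
Output = -19 − 1.6 = -20.6 dBFS.

-20.6 dBFS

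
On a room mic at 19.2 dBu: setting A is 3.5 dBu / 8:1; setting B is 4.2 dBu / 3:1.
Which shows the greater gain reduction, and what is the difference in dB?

A: 15.7 dB over, compressed to 1.9625 dB over, so 13.7375 dB of GR.
B: 15 dB over, compressed to 5 dB over, so 10 dB of GR.
Difference: 3.7375 dB in favour of A.

A, by 3.7375 dB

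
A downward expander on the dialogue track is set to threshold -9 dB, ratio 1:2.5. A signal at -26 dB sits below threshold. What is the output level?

Undershoot = (-9) − (-26) = 17 dB.
At 1:2.5, that expands to 42.5 dB under threshold.
Output = -9 − 42.5 = -51.5 dB.

-51.5 dB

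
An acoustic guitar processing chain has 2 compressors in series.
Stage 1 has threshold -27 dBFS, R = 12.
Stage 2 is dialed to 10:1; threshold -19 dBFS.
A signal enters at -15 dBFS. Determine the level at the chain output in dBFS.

Stage 1: -15 dBFS is 12 dB over -27 dBFS; at 12:1 that becomes 1 dB over, giving -26 dBFS.
Stage 2: -26 dBFS is at or below the -19 dBFS threshold — no compression; output -26 dBFS.

-26 dBFS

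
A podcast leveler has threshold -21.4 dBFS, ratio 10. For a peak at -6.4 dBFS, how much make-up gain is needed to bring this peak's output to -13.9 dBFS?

Overshoot 15 dB → 15/10 = 1.5 dB after compression, so the compressed level is -21.4 + 1.5 = -19.9 dBFS.
Make-up = target − compressed = -13.9 − (-19.9) = 6 dB.

6 dB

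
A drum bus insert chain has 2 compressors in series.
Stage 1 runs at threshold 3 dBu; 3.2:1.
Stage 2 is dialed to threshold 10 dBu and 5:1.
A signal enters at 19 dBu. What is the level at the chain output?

8 dBu

Stage 1: 19 dBu is 16 dB over 3 dBu; at 3.2:1 that becomes 5 dB over, giving 8 dBu.
Stage 2: below threshold (8 ≤ 10); passes unchanged; output 8 dBu.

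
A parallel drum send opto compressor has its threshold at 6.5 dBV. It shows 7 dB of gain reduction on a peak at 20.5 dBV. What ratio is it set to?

2:1

Input overshoot = 20.5 − 6.5 = 14 dB.
Output overshoot = 14 − 7 = 7 dB.
Ratio = input overshoot / output overshoot = 14 / 7 = 2.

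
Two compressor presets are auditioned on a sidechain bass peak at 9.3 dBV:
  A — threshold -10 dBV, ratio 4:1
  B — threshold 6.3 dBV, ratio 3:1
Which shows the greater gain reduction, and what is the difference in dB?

A: overshoot 19.3 dB → output overshoot 4.825 dB → GR 14.475 dB.
B: overshoot 3 dB → output overshoot 1 dB → GR 2 dB.
A reduces 12.475 dB more.

A, by 12.475 dB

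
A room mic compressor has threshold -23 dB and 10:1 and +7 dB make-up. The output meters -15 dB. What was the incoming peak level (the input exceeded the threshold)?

-13 dB

Stripping the +7 dB make-up gives -22 dB at the gain stage.
The compressed level sits -22 − (-23) = 1 dB over threshold.
Before 10:1 compression the overshoot was 1 × 10 = 10 dB, so input = -23 + 10 = -13 dB.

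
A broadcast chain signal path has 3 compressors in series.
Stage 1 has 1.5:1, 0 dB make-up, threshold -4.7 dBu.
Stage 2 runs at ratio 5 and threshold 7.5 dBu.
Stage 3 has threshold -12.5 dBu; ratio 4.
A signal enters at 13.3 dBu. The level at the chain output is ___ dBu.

-7.55 dBu

Stage 1: 18 dB above -4.7 dBu, reduced 1.5:1 to 12 dB above → 7.3 dBu.
Stage 2: 7.3 dBu ≤ 7.5 dBu, so stage 2 doesn't engage; output 7.3 dBu.
Stage 3: 19.8 dB above -12.5 dBu, reduced 4:1 to 4.95 dB above → -7.55 dBu.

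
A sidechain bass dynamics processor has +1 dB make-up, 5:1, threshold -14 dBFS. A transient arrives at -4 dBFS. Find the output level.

-11 dBFS

Overshoot: -4 − (-14) = 10 dB.
The 10 dB excess becomes 2 dB after 5:1 reduction.
Output = -14 + 2 = -12 dBFS; make-up adds 1 dB, giving -11 dBFS.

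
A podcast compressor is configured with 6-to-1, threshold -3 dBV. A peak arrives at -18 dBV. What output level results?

-18 dBV

-18 dBV is 15 dB below the -3 dBV threshold, so no gain reduction is applied.
Output = input = -18 dBV.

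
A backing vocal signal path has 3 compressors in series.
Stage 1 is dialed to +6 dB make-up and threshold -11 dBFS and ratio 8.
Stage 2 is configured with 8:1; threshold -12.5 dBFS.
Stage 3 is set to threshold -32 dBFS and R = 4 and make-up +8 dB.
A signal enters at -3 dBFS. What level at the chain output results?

-18.859375 dBFS

Stage 1: overshoot 8 dB → 8/8 = 1 dB → -10 dBFS; +6 dB make-up → -4 dBFS.
Stage 2: -4 dBFS is 8.5 dB over -12.5 dBFS; at 8:1 that becomes 1.0625 dB over, giving -11.4375 dBFS.
Stage 3: -11.4375 dBFS is 20.5625 dB over -32 dBFS; at 4:1 that becomes 5.140625 dB over, giving -26.859375 dBFS; +8 dB make-up → -18.859375 dBFS.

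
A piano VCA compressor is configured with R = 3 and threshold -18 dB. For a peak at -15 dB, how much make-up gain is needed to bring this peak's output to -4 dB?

13 dB

Overshoot 3 dB → 3/3 = 1 dB after compression, so the compressed level is -18 + 1 = -17 dB.
Make-up = target − compressed = -4 − (-17) = 13 dB.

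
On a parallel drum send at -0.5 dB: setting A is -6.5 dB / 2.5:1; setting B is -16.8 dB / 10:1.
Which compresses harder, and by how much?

B, by 11.07 dB

A: GR = 6 − 6/2.5 = 3.6 dB.
B: GR = 16.3 − 16.3/10 = 14.67 dB.
B reduces 11.07 dB more.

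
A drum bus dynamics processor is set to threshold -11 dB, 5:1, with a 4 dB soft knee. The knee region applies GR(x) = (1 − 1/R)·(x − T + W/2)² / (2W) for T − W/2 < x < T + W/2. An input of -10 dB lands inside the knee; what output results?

x − T + W/2 = -10 − (-11) + 2 = 3.
GR = (1 − 1/5) × 3² / 8 = 0.8 × 9 / 8 = 0.9 dB.
Output = -10 − 0.9 = -10.9 dB.

-10.9 dB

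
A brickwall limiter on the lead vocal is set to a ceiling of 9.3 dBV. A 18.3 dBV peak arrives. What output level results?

9.3 dBV

At ∞:1, everything above 9.3 dBV is held at the ceiling.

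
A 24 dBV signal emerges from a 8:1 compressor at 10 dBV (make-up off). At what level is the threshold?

8 dBV

Input is 16 dB above T (since output overshoot × R = input overshoot: (10 − T)·8 = 24 − T gives T = 8 dBV).
Check: 8 + (24 − 8)/8 = 8 + 2 = 10 dBV. ✓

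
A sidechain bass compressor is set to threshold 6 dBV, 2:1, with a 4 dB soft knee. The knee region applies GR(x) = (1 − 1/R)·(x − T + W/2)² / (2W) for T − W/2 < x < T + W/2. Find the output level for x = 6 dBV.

5.75 dBV

x − T + W/2 = 6 − 6 + 2 = 2.
GR = (1 − 1/2) × 2² / 8 = 0.5 × 4 / 8 = 0.25 dB.
Output = 6 − 0.25 = 5.75 dBV.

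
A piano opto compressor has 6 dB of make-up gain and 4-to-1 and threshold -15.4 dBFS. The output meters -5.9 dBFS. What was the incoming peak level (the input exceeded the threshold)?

-1.4 dBFS

Stripping the +6 dB make-up gives -11.9 dBFS at the gain stage.
The compressed level sits -11.9 − (-15.4) = 3.5 dB over threshold.
Input overshoot = R × output overshoot = 14 dB → input = -15.4 + 14 = -1.4 dBFS.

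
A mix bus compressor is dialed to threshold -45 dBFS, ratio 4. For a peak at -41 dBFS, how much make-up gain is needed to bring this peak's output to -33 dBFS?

11 dB

Without make-up, output = threshold + overshoot/4 = -45 + 1 = -44 dBFS.
Gap to target: 11 dB.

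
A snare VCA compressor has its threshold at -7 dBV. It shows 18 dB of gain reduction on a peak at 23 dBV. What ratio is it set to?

Input overshoot = 23 − (-7) = 30 dB.
Output overshoot = 30 − 18 = 12 dB.
Ratio = input overshoot / output overshoot = 30 / 12 = 2.5.

2.5:1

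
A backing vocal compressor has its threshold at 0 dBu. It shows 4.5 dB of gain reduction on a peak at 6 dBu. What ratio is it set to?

Input overshoot = 6 − 0 = 6 dB.
Output overshoot = 6 − 4.5 = 1.5 dB.
Ratio = input overshoot / output overshoot = 6 / 1.5 = 4.

4:1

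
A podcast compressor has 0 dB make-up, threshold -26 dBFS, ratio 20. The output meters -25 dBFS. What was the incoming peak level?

That's 1 dB above the -26 dBFS threshold.
Input overshoot = R × output overshoot = 20 dB → input = -26 + 20 = -6 dBFS.

-6 dBFS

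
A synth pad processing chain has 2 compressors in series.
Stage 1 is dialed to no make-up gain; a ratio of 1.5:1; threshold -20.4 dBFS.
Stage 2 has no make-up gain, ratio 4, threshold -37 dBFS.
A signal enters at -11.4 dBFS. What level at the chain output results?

Stage 1: 9 dB above -20.4 dBFS, reduced 1.5:1 to 6 dB above → -14.4 dBFS.
Stage 2: -14.4 dBFS is 22.6 dB over -37 dBFS; at 4:1 that becomes 5.65 dB over, giving -31.35 dBFS.

-31.35 dBFS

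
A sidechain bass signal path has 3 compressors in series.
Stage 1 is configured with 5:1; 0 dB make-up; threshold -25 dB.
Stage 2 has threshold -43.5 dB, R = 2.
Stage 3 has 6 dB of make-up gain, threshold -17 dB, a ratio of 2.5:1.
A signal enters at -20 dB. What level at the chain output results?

-27.75 dB

Stage 1: -20 dB is 5 dB over -25 dB; at 5:1 that becomes 1 dB over, giving -24 dB.
Stage 2: overshoot 19.5 dB → 19.5/2 = 9.75 dB → -33.75 dB.
Stage 3: -33.75 dB is at or below the -17 dB threshold — no compression; make-up brings it to -27.75 dB.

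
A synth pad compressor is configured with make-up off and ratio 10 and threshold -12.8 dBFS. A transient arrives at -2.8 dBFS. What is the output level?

Overshoot: -2.8 − (-12.8) = 10 dB.
At 10:1 the overshoot is divided by 10, leaving 1 dB above threshold.
So the level is -12.8 + 1 = -11.8 dBFS.

-11.8 dBFS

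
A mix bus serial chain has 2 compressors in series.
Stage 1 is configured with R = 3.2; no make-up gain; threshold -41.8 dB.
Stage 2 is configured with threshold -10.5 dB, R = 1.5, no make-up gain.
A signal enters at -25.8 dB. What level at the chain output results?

-36.8 dB

Stage 1: -25.8 dB is 16 dB over -41.8 dB; at 3.2:1 that becomes 5 dB over, giving -36.8 dB.
Stage 2: -36.8 dB is at or below the -10.5 dB threshold — no compression; output -36.8 dB.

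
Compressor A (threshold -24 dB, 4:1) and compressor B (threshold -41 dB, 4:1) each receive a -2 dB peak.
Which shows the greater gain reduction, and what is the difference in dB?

B, by 12.75 dB

A: GR = 22 − 22/4 = 16.5 dB.
B: GR = 39 − 39/4 = 29.25 dB.
Difference: 12.75 dB in favour of B.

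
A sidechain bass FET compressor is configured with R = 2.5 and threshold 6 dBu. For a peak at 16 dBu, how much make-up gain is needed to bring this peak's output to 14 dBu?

4 dB

Without make-up, output = threshold + overshoot/2.5 = 6 + 4 = 10 dBu.
Gap to target: 4 dB.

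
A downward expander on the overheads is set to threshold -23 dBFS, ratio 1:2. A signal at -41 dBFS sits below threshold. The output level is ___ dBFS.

-59 dBFS

Undershoot = (-23) − (-41) = 18 dB.
At 1:2, that expands to 36 dB under threshold.
Output = -23 − 36 = -59 dBFS.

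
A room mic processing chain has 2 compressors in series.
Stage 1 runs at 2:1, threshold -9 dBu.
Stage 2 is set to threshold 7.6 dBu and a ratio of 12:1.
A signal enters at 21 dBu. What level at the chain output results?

Stage 1: 21 dBu is 30 dB over -9 dBu; at 2:1 that becomes 15 dB over, giving 6 dBu.
Stage 2: below threshold (6 ≤ 7.6); passes unchanged; output 6 dBu.

6 dBu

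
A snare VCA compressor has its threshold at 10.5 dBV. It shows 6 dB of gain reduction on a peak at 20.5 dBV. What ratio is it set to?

Input overshoot = 20.5 − 10.5 = 10 dB.
Output overshoot = 10 − 6 = 4 dB.
Ratio = input overshoot / output overshoot = 10 / 4 = 2.5.

2.5:1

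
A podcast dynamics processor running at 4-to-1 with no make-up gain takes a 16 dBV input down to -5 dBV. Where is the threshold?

Gain reduction = 16 − (-5) = 21 dB; output overshoot = GR / (R − 1) = 21 / 3 = 7 dB.
Threshold = output − output overshoot = -5 − 7 = -12 dBV.

-12 dBV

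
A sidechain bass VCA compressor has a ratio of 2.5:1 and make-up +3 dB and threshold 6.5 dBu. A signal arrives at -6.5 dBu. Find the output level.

-3.5 dBu

-6.5 dBu is 13 dB below the 6.5 dBu threshold, so no gain reduction is applied.
Make-up gain adds 3 dB: -6.5 + 3 = -3.5 dBu.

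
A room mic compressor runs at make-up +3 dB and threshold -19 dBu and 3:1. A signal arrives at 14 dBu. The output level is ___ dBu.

Overshoot: 14 − (-19) = 33 dB.
The 33 dB excess becomes 11 dB after 3:1 reduction.
That puts the output at -8 dBu; make-up adds 3 dB, giving -5 dBu.

-5 dBu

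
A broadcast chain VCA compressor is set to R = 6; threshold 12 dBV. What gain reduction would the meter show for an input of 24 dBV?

24 dBV exceeds the threshold by 12 dB.
A 6:1 ratio leaves 2 dB of that excess.
So the signal is attenuated by 12 − 2 = 10 dB.

10 dB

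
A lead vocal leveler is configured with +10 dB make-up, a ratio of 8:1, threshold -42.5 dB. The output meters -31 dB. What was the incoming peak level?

-30.5 dB

Before make-up, the level was -31 − 10 = -41 dB.
Post-compression overshoot = -41 − (-42.5) = 1.5 dB.
Input overshoot = R × output overshoot = 12 dB → input = -42.5 + 12 = -30.5 dB.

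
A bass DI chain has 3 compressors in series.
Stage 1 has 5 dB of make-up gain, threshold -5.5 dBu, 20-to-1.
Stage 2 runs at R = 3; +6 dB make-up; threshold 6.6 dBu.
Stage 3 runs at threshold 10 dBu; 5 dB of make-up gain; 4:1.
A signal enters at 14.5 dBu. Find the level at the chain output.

11.5 dBu

Stage 1: 20 dB above -5.5 dBu, reduced 20:1 to 1 dB above → -4.5 dBu; +5 dB make-up → 0.5 dBu.
Stage 2: 0.5 dBu is at or below the 6.6 dBu threshold — no compression; make-up brings it to 6.5 dBu.
Stage 3: 6.5 dBu ≤ 10 dBu, so stage 3 doesn't engage; make-up brings it to 11.5 dBu.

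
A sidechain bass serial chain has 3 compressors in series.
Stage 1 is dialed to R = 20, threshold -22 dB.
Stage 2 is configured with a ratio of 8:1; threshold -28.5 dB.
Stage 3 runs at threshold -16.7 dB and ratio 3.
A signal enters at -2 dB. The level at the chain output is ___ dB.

Stage 1: overshoot 20 dB → 20/20 = 1 dB → -21 dB.
Stage 2: overshoot 7.5 dB → 7.5/8 = 0.9375 dB → -27.5625 dB.
Stage 3: -27.5625 dB is at or below the -16.7 dB threshold — no compression; output -27.5625 dB.

-27.5625 dB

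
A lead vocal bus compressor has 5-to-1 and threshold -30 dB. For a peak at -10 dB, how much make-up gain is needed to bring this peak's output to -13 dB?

Overshoot 20 dB → 20/5 = 4 dB after compression, so the compressed level is -30 + 4 = -26 dB.
Make-up = target − compressed = -13 − (-26) = 13 dB.

13 dB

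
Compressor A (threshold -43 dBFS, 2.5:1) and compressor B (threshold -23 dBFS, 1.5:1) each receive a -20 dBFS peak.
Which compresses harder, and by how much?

A, by 12.8 dB

A: overshoot 23 dB → output overshoot 9.2 dB → GR 13.8 dB.
B: overshoot 3 dB → output overshoot 2 dB → GR 1 dB.
A reduces 12.8 dB more.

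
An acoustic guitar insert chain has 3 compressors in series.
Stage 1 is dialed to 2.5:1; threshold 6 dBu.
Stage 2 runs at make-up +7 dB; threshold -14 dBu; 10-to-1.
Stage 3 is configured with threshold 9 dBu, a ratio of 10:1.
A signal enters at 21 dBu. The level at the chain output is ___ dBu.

Stage 1: 15 dB above 6 dBu, reduced 2.5:1 to 6 dB above → 12 dBu.
Stage 2: 12 dBu is 26 dB over -14 dBu; at 10:1 that becomes 2.6 dB over, giving -11.4 dBu; +7 dB make-up → -4.4 dBu.
Stage 3: -4.4 dBu ≤ 9 dBu, so stage 3 doesn't engage; output -4.4 dBu.

-4.4 dBu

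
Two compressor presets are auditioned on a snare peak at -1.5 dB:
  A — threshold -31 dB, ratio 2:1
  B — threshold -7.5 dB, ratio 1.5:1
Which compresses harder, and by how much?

A: GR = 29.5 − 29.5/2 = 14.75 dB.
B: GR = 6 − 6/1.5 = 2 dB.
A reduces 12.75 dB more.

A, by 12.75 dB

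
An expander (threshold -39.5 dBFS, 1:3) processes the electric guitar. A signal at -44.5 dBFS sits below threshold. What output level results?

-54.5 dBFS

The input is 5 dB below the -39.5 dBFS threshold.
A 1:3 expander multiplies undershoot by 3: 5 × 3 = 15 dB below threshold.
Output = -39.5 − 15 = -54.5 dBFS.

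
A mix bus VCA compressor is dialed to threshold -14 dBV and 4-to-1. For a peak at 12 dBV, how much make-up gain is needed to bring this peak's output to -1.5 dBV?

The peak compresses to -14 + 26/4 = -7.5 dBV.
To reach -1.5 dBV requires -1.5 − (-7.5) = 6 dB of make-up.

6 dB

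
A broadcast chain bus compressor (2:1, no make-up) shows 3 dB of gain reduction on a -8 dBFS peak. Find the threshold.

-14 dBFS

Input is 6 dB above T (since output overshoot × R = input overshoot: (-11 − T)·2 = -8 − T gives T = -14 dBFS).
Check: -14 + (-8 − (-14))/2 = -14 + 3 = -11 dBFS. ✓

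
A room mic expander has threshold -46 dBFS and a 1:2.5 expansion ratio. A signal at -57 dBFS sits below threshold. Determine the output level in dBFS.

The input is 11 dB below the -46 dBFS threshold.
A 1:2.5 expander multiplies undershoot by 2.5: 11 × 2.5 = 27.5 dB below threshold.
Output = -46 − 27.5 = -73.5 dBFS.

-73.5 dBFS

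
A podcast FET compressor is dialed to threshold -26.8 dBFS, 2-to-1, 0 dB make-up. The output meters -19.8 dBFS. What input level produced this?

-12.8 dBFS

The compressed level sits -19.8 − (-26.8) = 7 dB over threshold.
Input overshoot = R × output overshoot = 14 dB → input = -26.8 + 14 = -12.8 dBFS.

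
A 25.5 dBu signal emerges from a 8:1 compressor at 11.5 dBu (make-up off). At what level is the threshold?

Gain reduction = 25.5 − 11.5 = 14 dB; output overshoot = GR / (R − 1) = 14 / 7 = 2 dB.
Threshold = output − output overshoot = 11.5 − 2 = 9.5 dBu.

9.5 dBu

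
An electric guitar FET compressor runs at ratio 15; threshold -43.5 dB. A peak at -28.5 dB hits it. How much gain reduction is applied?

14 dB

Overshoot = -28.5 − (-43.5) = 15 dB.
At 15:1, output sits 15/15 = 1 dB above threshold.
Gain reduction = 15 − 1 = 14 dB.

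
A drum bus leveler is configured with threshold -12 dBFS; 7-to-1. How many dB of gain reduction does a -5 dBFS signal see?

Overshoot = -5 − (-12) = 7 dB.
A 7:1 ratio leaves 1 dB of that excess.
GR = overshoot in − overshoot out = 7 − 1 = 6 dB.

6 dB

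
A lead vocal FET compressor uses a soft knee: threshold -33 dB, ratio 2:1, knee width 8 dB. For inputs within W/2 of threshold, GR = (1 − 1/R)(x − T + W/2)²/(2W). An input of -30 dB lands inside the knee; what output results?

x − T + W/2 = -30 − (-33) + 4 = 7.
GR = (1 − 1/2) × 7² / 16 = 0.5 × 49 / 16 = 1.53125 dB.
Output = -30 − 1.53125 = -31.53125 dB.

-31.53125 dB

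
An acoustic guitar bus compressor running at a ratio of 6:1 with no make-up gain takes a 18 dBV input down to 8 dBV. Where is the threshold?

Input is 12 dB above T (since output overshoot × R = input overshoot: (8 − T)·6 = 18 − T gives T = 6 dBV).
Check: 6 + (18 − 6)/6 = 6 + 2 = 8 dBV. ✓

6 dBV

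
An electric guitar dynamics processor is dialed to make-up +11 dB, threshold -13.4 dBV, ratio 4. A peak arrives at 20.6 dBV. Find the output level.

Overshoot: 20.6 − (-13.4) = 34 dB.
The 34 dB excess becomes 8.5 dB after 4:1 reduction.
Output = -13.4 + 8.5 = -4.9 dBV; make-up adds 11 dB, giving 6.1 dBV.

6.1 dBV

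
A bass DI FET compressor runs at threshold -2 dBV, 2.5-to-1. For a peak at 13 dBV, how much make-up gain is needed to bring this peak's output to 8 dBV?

4 dB

Overshoot 15 dB → 15/2.5 = 6 dB after compression, so the compressed level is -2 + 6 = 4 dBV.
Make-up = target − compressed = 8 − 4 = 4 dB.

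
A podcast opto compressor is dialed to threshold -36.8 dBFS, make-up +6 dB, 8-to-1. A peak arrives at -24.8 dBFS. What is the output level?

-29.3 dBFS

-24.8 dBFS sits 12 dB over threshold.
The 12 dB excess becomes 1.5 dB after 8:1 reduction.
So the level is -36.8 + 1.5 = -35.3 dBFS; make-up adds 6 dB, giving -29.3 dBFS.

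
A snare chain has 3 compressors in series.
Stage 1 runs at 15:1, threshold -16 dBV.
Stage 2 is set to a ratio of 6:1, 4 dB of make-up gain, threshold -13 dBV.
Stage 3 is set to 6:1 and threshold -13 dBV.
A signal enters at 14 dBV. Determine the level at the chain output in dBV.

-12.5 dBV

Stage 1: 14 dBV is 30 dB over -16 dBV; at 15:1 that becomes 2 dB over, giving -14 dBV.
Stage 2: -14 dBV is at or below the -13 dBV threshold — no compression; make-up brings it to -10 dBV.
Stage 3: 3 dB above -13 dBV, reduced 6:1 to 0.5 dB above → -12.5 dBV.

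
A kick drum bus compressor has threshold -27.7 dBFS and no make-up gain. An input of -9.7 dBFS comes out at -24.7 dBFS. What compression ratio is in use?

Input overshoot = -9.7 − (-27.7) = 18 dB; output overshoot = -24.7 − (-27.7) = 3 dB.
Ratio = 18 / 3 = 6.

6:1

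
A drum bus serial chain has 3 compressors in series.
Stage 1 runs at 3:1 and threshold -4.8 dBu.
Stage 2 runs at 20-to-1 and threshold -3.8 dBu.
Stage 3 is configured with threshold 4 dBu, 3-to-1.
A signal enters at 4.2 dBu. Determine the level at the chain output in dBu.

Stage 1: overshoot 9 dB → 9/3 = 3 dB → -1.8 dBu.
Stage 2: -1.8 dBu is 2 dB over -3.8 dBu; at 20:1 that becomes 0.1 dB over, giving -3.7 dBu.
Stage 3: -3.7 dBu ≤ 4 dBu, so stage 3 doesn't engage; output -3.7 dBu.

-3.7 dBu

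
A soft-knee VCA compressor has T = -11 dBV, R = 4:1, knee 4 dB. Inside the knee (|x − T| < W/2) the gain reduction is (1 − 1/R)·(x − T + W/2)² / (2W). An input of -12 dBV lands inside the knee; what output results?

-12.09375 dBV

x − T + W/2 = -12 − (-11) + 2 = 1.
GR = (1 − 1/4) × 1² / 8 = 0.75 × 1 / 8 = 0.09375 dB.
Output = -12 − 0.09375 = -12.09375 dBV.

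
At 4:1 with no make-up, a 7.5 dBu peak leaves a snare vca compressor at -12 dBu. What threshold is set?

-18.5 dBu

Gain reduction = 7.5 − (-12) = 19.5 dB; output overshoot = GR / (R − 1) = 19.5 / 3 = 6.5 dB.
Threshold = output − output overshoot = -12 − 6.5 = -18.5 dBu.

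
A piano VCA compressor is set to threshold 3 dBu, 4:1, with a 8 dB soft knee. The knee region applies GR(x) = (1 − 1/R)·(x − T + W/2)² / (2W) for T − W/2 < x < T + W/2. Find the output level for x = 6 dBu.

x − T + W/2 = 6 − 3 + 4 = 7.
GR = (1 − 1/4) × 7² / 16 = 0.75 × 49 / 16 = 2.296875 dB.
Output = 6 − 2.296875 = 3.703125 dBu.

3.703125 dBu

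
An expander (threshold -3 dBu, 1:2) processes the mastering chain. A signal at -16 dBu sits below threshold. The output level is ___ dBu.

-29 dBu

The input is 13 dB below the -3 dBu threshold.
A 1:2 expander multiplies undershoot by 2: 13 × 2 = 26 dB below threshold.
Output = -3 − 26 = -29 dBu.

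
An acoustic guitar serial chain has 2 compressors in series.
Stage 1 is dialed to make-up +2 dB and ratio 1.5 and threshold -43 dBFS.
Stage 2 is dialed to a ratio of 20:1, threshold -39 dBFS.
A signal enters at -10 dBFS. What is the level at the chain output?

Stage 1: 33 dB above -43 dBFS, reduced 1.5:1 to 22 dB above → -21 dBFS; +2 dB make-up → -19 dBFS.
Stage 2: 20 dB above -39 dBFS, reduced 20:1 to 1 dB above → -38 dBFS.

-38 dBFS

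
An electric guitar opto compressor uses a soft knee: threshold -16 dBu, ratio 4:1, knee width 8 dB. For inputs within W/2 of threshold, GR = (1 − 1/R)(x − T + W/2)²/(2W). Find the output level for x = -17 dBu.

-17.421875 dBu

x − T + W/2 = -17 − (-16) + 4 = 3.
GR = (1 − 1/4) × 3² / 16 = 0.75 × 9 / 16 = 0.421875 dB.
Output = -17 − 0.421875 = -17.421875 dBu.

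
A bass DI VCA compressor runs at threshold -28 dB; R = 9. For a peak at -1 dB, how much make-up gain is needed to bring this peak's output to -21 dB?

4 dB

Overshoot 27 dB → 27/9 = 3 dB after compression, so the compressed level is -28 + 3 = -25 dB.
Make-up = target − compressed = -21 − (-25) = 4 dB.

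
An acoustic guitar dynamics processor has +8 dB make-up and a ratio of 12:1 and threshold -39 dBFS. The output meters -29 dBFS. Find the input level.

Remove make-up: -29 − 8 = -37 dBFS.
That's 2 dB above the -39 dBFS threshold.
Before 12:1 compression the overshoot was 2 × 12 = 24 dB, so input = -39 + 24 = -15 dBFS.

-15 dBFS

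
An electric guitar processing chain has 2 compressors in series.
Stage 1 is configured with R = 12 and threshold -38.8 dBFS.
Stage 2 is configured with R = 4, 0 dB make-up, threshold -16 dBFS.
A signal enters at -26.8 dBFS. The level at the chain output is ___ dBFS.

-37.8 dBFS

Stage 1: overshoot 12 dB → 12/12 = 1 dB → -37.8 dBFS.
Stage 2: below threshold (-37.8 ≤ -16); passes unchanged; output -37.8 dBFS.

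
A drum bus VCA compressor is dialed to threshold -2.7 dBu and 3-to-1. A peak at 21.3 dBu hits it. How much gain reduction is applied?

21.3 dBu exceeds the threshold by 24 dB.
A 3:1 ratio leaves 8 dB of that excess.
Gain reduction = 24 − 8 = 16 dB.

16 dB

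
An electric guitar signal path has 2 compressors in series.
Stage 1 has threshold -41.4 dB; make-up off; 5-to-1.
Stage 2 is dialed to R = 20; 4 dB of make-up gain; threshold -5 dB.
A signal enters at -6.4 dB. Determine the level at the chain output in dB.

Stage 1: 35 dB above -41.4 dB, reduced 5:1 to 7 dB above → -34.4 dB.
Stage 2: -34.4 dB ≤ -5 dB, so stage 2 doesn't engage; make-up brings it to -30.4 dB.

-30.4 dB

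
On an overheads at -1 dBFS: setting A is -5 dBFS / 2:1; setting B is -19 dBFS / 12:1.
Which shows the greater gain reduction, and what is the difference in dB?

B, by 14.5 dB

A: GR = 4 − 4/2 = 2 dB.
B: GR = 18 − 18/12 = 16.5 dB.
Difference: 14.5 dB in favour of B.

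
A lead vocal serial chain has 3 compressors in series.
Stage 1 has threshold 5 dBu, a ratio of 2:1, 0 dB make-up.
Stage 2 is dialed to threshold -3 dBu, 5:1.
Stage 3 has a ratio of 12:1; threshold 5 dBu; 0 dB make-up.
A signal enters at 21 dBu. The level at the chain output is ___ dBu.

Stage 1: 21 dBu is 16 dB over 5 dBu; at 2:1 that becomes 8 dB over, giving 13 dBu.
Stage 2: overshoot 16 dB → 16/5 = 3.2 dB → 0.2 dBu.
Stage 3: 0.2 dBu is at or below the 5 dBu threshold — no compression; output 0.2 dBu.

0.2 dBu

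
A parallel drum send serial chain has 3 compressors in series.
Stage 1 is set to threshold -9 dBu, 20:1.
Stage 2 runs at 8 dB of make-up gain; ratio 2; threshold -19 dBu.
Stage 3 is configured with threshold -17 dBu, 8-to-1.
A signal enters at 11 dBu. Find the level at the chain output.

-15.5625 dBu

Stage 1: 20 dB above -9 dBu, reduced 20:1 to 1 dB above → -8 dBu.
Stage 2: overshoot 11 dB → 11/2 = 5.5 dB → -13.5 dBu; +8 dB make-up → -5.5 dBu.
Stage 3: 11.5 dB above -17 dBu, reduced 8:1 to 1.4375 dB above → -15.5625 dBu.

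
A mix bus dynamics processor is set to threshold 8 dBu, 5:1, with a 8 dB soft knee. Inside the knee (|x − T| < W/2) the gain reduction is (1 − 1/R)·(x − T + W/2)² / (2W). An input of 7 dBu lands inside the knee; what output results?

6.55 dBu

x − T + W/2 = 7 − 8 + 4 = 3.
GR = (1 − 1/5) × 3² / 16 = 0.8 × 9 / 16 = 0.45 dB.
Output = 7 − 0.45 = 6.55 dBu.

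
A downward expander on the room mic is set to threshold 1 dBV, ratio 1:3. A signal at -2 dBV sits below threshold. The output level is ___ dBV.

-8 dBV

The input is 3 dB below the 1 dBV threshold.
A 1:3 expander multiplies undershoot by 3: 3 × 3 = 9 dB below threshold.
Output = 1 − 9 = -8 dBV.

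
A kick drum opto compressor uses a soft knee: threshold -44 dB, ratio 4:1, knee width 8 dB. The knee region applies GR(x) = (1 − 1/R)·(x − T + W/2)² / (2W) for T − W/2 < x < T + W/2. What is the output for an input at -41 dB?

-43.296875 dB

x − T + W/2 = -41 − (-44) + 4 = 7.
GR = (1 − 1/4) × 7² / 16 = 0.75 × 49 / 16 = 2.296875 dB.
Output = -41 − 2.296875 = -43.296875 dB.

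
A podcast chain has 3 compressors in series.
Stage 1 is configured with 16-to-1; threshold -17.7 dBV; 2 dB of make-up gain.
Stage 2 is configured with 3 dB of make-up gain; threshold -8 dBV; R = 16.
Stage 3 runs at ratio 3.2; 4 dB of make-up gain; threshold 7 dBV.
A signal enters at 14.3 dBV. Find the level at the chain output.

Stage 1: overshoot 32 dB → 32/16 = 2 dB → -15.7 dBV; +2 dB make-up → -13.7 dBV.
Stage 2: -13.7 dBV ≤ -8 dBV, so stage 2 doesn't engage; make-up brings it to -10.7 dBV.
Stage 3: below threshold (-10.7 ≤ 7); passes unchanged; make-up brings it to -6.7 dBV.

-6.7 dBV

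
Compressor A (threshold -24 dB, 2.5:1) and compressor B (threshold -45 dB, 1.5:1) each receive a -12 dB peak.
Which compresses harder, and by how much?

A: 12 dB over, compressed to 4.8 dB over, so 7.2 dB of GR.
B: 33 dB over, compressed to 22 dB over, so 11 dB of GR.
Difference: 3.8 dB in favour of B.

B, by 3.8 dB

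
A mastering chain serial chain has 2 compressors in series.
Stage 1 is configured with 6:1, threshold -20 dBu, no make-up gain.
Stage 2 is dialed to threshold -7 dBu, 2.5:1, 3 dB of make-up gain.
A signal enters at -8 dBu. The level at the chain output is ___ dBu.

-15 dBu

Stage 1: -8 dBu is 12 dB over -20 dBu; at 6:1 that becomes 2 dB over, giving -18 dBu.
Stage 2: -18 dBu is at or below the -7 dBu threshold — no compression; make-up brings it to -15 dBu.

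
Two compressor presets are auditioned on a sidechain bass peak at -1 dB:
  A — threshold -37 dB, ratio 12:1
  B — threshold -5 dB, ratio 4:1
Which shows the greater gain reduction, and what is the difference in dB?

A: GR = 36 − 36/12 = 33 dB.
B: GR = 4 − 4/4 = 3 dB.
A applies 30 dB more gain reduction.

A, by 30 dB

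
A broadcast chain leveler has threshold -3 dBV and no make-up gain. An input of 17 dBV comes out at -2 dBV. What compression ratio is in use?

Input overshoot = 17 − (-3) = 20 dB; output overshoot = -2 − (-3) = 1 dB.
Ratio = 20 / 1 = 20.

20:1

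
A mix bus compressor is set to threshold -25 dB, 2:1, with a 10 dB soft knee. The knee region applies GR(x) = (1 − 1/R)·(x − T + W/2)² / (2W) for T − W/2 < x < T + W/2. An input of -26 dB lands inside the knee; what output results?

x − T + W/2 = -26 − (-25) + 5 = 4.
GR = (1 − 1/2) × 4² / 20 = 0.5 × 16 / 20 = 0.4 dB.
Output = -26 − 0.4 = -26.4 dB.

-26.4 dB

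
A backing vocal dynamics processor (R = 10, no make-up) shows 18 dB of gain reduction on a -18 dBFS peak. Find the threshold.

-38 dBFS

Input is 20 dB above T (since output overshoot × R = input overshoot: (-36 − T)·10 = -18 − T gives T = -38 dBFS).
Check: -38 + (-18 − (-38))/10 = -38 + 2 = -36 dBFS. ✓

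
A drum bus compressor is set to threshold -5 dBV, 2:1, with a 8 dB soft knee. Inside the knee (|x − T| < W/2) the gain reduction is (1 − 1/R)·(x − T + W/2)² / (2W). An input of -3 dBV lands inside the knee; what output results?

x − T + W/2 = -3 − (-5) + 4 = 6.
GR = (1 − 1/2) × 6² / 16 = 0.5 × 36 / 16 = 1.125 dB.
Output = -3 − 1.125 = -4.125 dBV.

-4.125 dBV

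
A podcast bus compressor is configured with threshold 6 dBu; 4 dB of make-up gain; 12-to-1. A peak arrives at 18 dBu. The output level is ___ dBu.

18 dBu sits 12 dB over threshold.
The 12 dB excess becomes 1 dB after 12:1 reduction.
That puts the output at 7 dBu; make-up adds 4 dB, giving 11 dBu.

11 dBu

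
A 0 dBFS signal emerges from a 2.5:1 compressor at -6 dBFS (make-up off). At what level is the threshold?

Let T be the threshold. Output overshoot = (input overshoot)/R, so -6 − T = (0 − T)/2.5.
2.5·(-6 − T) = 0 − T → 1.5·T = -15 − 0 = -15.
T = -15/1.5 = -10 dBFS.

-10 dBFS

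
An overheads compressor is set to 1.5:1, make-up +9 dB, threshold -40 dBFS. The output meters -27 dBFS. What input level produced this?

Before make-up, the level was -27 − 9 = -36 dBFS.
The compressed level sits -36 − (-40) = 4 dB over threshold.
Undo the ratio: input overshoot = 4 × 1.5 = 6 dB, giving input = -34 dBFS.

-34 dBFS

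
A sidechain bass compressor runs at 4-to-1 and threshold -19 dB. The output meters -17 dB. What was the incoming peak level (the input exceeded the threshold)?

-11 dB

The compressed level sits -17 − (-19) = 2 dB over threshold.
Before 4:1 compression the overshoot was 2 × 4 = 8 dB, so input = -19 + 8 = -11 dB.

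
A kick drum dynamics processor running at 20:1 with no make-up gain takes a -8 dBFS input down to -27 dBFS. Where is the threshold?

Input is 20 dB above T (since output overshoot × R = input overshoot: (-27 − T)·20 = -8 − T gives T = -28 dBFS).
Check: -28 + (-8 − (-28))/20 = -28 + 1 = -27 dBFS. ✓

-28 dBFS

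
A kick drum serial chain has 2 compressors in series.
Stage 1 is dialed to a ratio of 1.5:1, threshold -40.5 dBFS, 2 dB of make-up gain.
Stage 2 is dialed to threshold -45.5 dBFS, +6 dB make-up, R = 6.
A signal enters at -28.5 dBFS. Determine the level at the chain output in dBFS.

-37 dBFS

Stage 1: overshoot 12 dB → 12/1.5 = 8 dB → -32.5 dBFS; +2 dB make-up → -30.5 dBFS.
Stage 2: -30.5 dBFS is 15 dB over -45.5 dBFS; at 6:1 that becomes 2.5 dB over, giving -43 dBFS; +6 dB make-up → -37 dBFS.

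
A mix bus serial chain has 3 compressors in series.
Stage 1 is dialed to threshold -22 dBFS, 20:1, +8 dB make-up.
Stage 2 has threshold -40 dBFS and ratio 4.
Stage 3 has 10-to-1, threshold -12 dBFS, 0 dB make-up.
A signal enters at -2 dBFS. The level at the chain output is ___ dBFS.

Stage 1: -2 dBFS is 20 dB over -22 dBFS; at 20:1 that becomes 1 dB over, giving -21 dBFS; +8 dB make-up → -13 dBFS.
Stage 2: -13 dBFS is 27 dB over -40 dBFS; at 4:1 that becomes 6.75 dB over, giving -33.25 dBFS.
Stage 3: -33.25 dBFS is at or below the -12 dBFS threshold — no compression; output -33.25 dBFS.

-33.25 dBFS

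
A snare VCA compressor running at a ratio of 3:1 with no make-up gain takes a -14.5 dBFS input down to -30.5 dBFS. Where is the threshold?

Let T be the threshold. Output overshoot = (input overshoot)/R, so -30.5 − T = (-14.5 − T)/3.
3·(-30.5 − T) = -14.5 − T → 2·T = -91.5 − (-14.5) = -77.
T = -77/2 = -38.5 dBFS.

-38.5 dBFS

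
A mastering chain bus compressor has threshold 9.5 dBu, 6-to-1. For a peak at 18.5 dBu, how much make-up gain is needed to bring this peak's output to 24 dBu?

13 dB

The peak compresses to 9.5 + 9/6 = 11 dBu.
To reach 24 dBu requires 24 − 11 = 13 dB of make-up.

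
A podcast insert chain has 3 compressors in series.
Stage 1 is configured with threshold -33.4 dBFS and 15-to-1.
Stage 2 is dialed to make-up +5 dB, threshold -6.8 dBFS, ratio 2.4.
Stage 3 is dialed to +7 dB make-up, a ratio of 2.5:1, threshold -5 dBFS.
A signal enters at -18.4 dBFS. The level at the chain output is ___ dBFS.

-20.4 dBFS

Stage 1: 15 dB above -33.4 dBFS, reduced 15:1 to 1 dB above → -32.4 dBFS.
Stage 2: -32.4 dBFS is at or below the -6.8 dBFS threshold — no compression; make-up brings it to -27.4 dBFS.
Stage 3: -27.4 dBFS is at or below the -5 dBFS threshold — no compression; make-up brings it to -20.4 dBFS.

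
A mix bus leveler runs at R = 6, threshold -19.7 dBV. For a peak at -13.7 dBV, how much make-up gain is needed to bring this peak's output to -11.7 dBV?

The peak compresses to -19.7 + 6/6 = -18.7 dBV.
To reach -11.7 dBV requires -11.7 − (-18.7) = 7 dB of make-up.

7 dB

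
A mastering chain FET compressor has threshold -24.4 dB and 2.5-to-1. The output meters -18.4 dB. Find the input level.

-9.4 dB

Post-compression overshoot = -18.4 − (-24.4) = 6 dB.
Before 2.5:1 compression the overshoot was 6 × 2.5 = 15 dB, so input = -24.4 + 15 = -9.4 dB.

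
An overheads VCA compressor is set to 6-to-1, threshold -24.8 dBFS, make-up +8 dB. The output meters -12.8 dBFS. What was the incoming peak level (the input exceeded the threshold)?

Remove make-up: -12.8 − 8 = -20.8 dBFS.
Post-compression overshoot = -20.8 − (-24.8) = 4 dB.
Before 6:1 compression the overshoot was 4 × 6 = 24 dB, so input = -24.8 + 24 = -0.8 dBFS.

-0.8 dBFS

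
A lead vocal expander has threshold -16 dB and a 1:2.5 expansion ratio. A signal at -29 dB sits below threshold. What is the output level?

Undershoot = (-16) − (-29) = 13 dB.
At 1:2.5, that expands to 32.5 dB under threshold.
Output = -16 − 32.5 = -48.5 dB.

-48.5 dB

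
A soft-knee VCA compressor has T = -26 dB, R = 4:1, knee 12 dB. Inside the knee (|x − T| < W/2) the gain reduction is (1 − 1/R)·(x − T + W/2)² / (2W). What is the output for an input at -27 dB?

-27.78125 dB

x − T + W/2 = -27 − (-26) + 6 = 5.
GR = (1 − 1/4) × 5² / 24 = 0.75 × 25 / 24 = 0.78125 dB.
Output = -27 − 0.78125 = -27.78125 dB.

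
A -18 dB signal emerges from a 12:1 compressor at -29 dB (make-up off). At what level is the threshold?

Input is 12 dB above T (since output overshoot × R = input overshoot: (-29 − T)·12 = -18 − T gives T = -30 dB).
Check: -30 + (-18 − (-30))/12 = -30 + 1 = -29 dB. ✓

-30 dB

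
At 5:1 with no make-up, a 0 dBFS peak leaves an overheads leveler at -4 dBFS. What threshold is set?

Gain reduction = 0 − (-4) = 4 dB; output overshoot = GR / (R − 1) = 4 / 4 = 1 dB.
Threshold = output − output overshoot = -4 − 1 = -5 dBFS.

-5 dBFS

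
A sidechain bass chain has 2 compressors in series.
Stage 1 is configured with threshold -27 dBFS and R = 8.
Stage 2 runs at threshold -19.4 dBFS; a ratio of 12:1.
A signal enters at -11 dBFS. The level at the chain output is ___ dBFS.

Stage 1: -11 dBFS is 16 dB over -27 dBFS; at 8:1 that becomes 2 dB over, giving -25 dBFS.
Stage 2: below threshold (-25 ≤ -19.4); passes unchanged; output -25 dBFS.

-25 dBFS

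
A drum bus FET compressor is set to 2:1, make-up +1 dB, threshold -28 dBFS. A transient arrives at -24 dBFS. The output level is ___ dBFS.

-25 dBFS

The input is 4 dB above the -28 dBFS threshold.
2:1 compression reduces that to 4/2 = 2 dB over.
Output = -28 + 2 = -26 dBFS; make-up adds 1 dB, giving -25 dBFS.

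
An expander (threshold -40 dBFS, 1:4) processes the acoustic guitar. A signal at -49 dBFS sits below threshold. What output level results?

The input is 9 dB below the -40 dBFS threshold.
A 1:4 expander multiplies undershoot by 4: 9 × 4 = 36 dB below threshold.
Output = -40 − 36 = -76 dBFS.

-76 dBFS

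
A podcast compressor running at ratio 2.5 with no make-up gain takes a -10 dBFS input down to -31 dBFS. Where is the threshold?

Gain reduction = -10 − (-31) = 21 dB; output overshoot = GR / (R − 1) = 21 / 1.5 = 14 dB.
Threshold = output − output overshoot = -31 − 14 = -45 dBFS.

-45 dBFS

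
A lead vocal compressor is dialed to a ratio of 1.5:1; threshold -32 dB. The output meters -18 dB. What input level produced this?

-11 dB

The compressed level sits -18 − (-32) = 14 dB over threshold.
Input overshoot = R × output overshoot = 21 dB → input = -32 + 21 = -11 dB.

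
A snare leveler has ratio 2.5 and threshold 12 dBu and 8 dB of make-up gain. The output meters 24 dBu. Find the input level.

Remove make-up: 24 − 8 = 16 dBu.
Post-compression overshoot = 16 − 12 = 4 dB.
Undo the ratio: input overshoot = 4 × 2.5 = 10 dB, giving input = 22 dBu.

22 dBu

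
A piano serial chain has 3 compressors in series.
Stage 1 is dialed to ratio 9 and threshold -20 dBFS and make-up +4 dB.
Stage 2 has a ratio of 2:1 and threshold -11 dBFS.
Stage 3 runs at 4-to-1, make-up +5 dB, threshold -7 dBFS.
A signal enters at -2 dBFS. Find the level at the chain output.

Stage 1: 18 dB above -20 dBFS, reduced 9:1 to 2 dB above → -18 dBFS; +4 dB make-up → -14 dBFS.
Stage 2: -14 dBFS ≤ -11 dBFS, so stage 2 doesn't engage; output -14 dBFS.
Stage 3: -14 dBFS is at or below the -7 dBFS threshold — no compression; make-up brings it to -9 dBFS.

-9 dBFS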